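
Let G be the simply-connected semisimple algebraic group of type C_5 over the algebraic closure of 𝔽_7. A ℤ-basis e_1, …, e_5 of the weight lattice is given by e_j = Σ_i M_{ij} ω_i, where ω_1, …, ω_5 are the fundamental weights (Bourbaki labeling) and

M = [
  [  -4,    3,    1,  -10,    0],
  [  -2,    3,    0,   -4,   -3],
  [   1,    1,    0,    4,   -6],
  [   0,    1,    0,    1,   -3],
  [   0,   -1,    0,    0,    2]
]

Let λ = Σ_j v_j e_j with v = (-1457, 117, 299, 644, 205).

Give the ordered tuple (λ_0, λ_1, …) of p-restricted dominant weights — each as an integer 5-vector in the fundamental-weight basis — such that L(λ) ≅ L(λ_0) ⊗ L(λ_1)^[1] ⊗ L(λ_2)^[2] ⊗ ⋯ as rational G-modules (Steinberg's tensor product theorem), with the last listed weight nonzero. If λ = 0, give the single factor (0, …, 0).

ω-coordinates c = M·v, v = (-1457, 117, 299, 644, 205):
  c_1 = (-4)·(-1457) + 3·117 + 1·299 + (-10)·(644) + 0·205 = 38
  c_2 = (-2)·(-1457) + 3·117 + 0·299 + (-4)·(644) + (-3)·(205) = 74
  c_3 = (1)·(-1457) + 1·117 + 0·299 + 4·644 + (-6)·(205) = 6
  c_4 = (0)·(-1457) + 1·117 + 0·299 + 1·644 + (-3)·(205) = 146
  c_5 = (0)·(-1457) + (-1)·(117) + 0·299 + 0·644 + 2·205 = 293
Base-7 expansion of each c_i:
  c_1 = 38 = 3·7^0 + 5·7^1
  c_2 = 74 = 4·7^0 + 3·7^1 + 1·7^2
  c_3 = 6 = 6·7^0
  c_4 = 146 = 6·7^0 + 6·7^1 + 2·7^2
  c_5 = 293 = 6·7^0 + 6·7^1 + 5·7^2
λ_0 = (3, 4, 6, 6, 6)
λ_1 = (5, 3, 0, 6, 6)
λ_2 = (0, 1, 0, 2, 5)

((3, 4, 6, 6, 6), (5, 3, 0, 6, 6), (0, 1, 0, 2, 5))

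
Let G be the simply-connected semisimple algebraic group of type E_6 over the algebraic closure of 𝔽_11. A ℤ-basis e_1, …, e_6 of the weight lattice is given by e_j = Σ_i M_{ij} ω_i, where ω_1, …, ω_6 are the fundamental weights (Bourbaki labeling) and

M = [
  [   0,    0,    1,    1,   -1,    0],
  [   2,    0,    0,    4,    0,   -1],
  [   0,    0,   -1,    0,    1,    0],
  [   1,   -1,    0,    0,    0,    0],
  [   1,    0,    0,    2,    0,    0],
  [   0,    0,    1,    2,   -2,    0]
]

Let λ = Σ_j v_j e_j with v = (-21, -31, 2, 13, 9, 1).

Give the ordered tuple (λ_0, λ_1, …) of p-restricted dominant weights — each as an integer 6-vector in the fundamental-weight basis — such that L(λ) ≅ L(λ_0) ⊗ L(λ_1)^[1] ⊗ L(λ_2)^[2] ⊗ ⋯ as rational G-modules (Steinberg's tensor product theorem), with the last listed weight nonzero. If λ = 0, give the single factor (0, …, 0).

((6, 9, 7, 10, 5, 10),)

ω-coordinates c = M·v, v = (-21, -31, 2, 13, 9, 1):
  c_1 = (0)·(-21) + (0)·(-31) + (1)·(2) + (1)·(13) + (-1)·(9) + (0)·(1) = 6
  c_2 = (2)·(-21) + (0)·(-31) + (0)·(2) + (4)·(13) + (0)·(9) + (-1)·(1) = 9
  c_3 = (0)·(-21) + (0)·(-31) + (-1)·(2) + (0)·(13) + (1)·(9) + (0)·(1) = 7
  c_4 = (1)·(-21) + (-1)·(-31) + (0)·(2) + (0)·(13) + (0)·(9) + (0)·(1) = 10
  c_5 = (1)·(-21) + (0)·(-31) + (0)·(2) + (2)·(13) + (0)·(9) + (0)·(1) = 5
  c_6 = (0)·(-21) + (0)·(-31) + (1)·(2) + (2)·(13) + (-2)·(9) + (0)·(1) = 10
Expand coordinatewise in base 11:
  c_1 = 6 = 6·11^0
  c_2 = 9 = 9·11^0
  c_3 = 7 = 7·11^0
  c_4 = 10 = 10·11^0
  c_5 = 5 = 5·11^0
  c_6 = 10 = 10·11^0
p-restricted factor λ_0 = (6, 9, 7, 10, 5, 10)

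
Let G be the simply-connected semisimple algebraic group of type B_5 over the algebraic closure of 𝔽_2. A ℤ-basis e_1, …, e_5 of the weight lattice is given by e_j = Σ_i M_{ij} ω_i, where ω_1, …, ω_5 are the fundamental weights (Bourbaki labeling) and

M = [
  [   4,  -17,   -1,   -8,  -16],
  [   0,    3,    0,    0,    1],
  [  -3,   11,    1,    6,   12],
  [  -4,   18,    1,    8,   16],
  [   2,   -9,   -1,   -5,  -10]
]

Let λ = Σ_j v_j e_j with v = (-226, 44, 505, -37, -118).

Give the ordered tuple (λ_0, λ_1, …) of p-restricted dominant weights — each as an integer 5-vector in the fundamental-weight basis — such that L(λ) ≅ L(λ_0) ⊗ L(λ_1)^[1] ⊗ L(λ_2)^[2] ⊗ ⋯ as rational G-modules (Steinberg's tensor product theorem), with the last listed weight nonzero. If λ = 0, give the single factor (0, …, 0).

((1, 0, 1, 1, 0), (1, 1, 0, 0, 0), (0, 1, 1, 0, 1), (1, 1, 1, 0, 1), (1, 0, 1, 1, 0))

In the fundamental-weight basis, λ has coordinates c = M·v (v = (-226, 44, 505, -37, -118)):
  c_1 = (4)·(-226) + (-17)·(44) + (-1)·(505) + (-8)·(-37) + (-16)·(-118) = 27
  c_2 = (0)·(-226) + 3·44 + 0·505 + (0)·(-37) + (1)·(-118) = 14
  c_3 = (-3)·(-226) + 11·44 + 1·505 + (6)·(-37) + (12)·(-118) = 29
  c_4 = (-4)·(-226) + 18·44 + 1·505 + (8)·(-37) + (16)·(-118) = 17
  c_5 = (2)·(-226) + (-9)·(44) + (-1)·(505) + (-5)·(-37) + (-10)·(-118) = 12
Expand coordinatewise in base 2:
  c_1 = 27 = 1·2^0 + 1·2^1 + 0·2^2 + 1·2^3 + 1·2^4
  c_2 = 14 = 0·2^0 + 1·2^1 + 1·2^2 + 1·2^3
  c_3 = 29 = 1·2^0 + 0·2^1 + 1·2^2 + 1·2^3 + 1·2^4
  c_4 = 17 = 1·2^0 + 0·2^1 + 0·2^2 + 0·2^3 + 1·2^4
  c_5 = 12 = 0·2^0 + 0·2^1 + 1·2^2 + 1·2^3
p-restricted factor λ_0 = (1, 0, 1, 1, 0)
p-restricted factor λ_1 = (1, 1, 0, 0, 0)
p-restricted factor λ_2 = (0, 1, 1, 0, 1)
p-restricted factor λ_3 = (1, 1, 1, 0, 1)
p-restricted factor λ_4 = (1, 0, 1, 1, 0)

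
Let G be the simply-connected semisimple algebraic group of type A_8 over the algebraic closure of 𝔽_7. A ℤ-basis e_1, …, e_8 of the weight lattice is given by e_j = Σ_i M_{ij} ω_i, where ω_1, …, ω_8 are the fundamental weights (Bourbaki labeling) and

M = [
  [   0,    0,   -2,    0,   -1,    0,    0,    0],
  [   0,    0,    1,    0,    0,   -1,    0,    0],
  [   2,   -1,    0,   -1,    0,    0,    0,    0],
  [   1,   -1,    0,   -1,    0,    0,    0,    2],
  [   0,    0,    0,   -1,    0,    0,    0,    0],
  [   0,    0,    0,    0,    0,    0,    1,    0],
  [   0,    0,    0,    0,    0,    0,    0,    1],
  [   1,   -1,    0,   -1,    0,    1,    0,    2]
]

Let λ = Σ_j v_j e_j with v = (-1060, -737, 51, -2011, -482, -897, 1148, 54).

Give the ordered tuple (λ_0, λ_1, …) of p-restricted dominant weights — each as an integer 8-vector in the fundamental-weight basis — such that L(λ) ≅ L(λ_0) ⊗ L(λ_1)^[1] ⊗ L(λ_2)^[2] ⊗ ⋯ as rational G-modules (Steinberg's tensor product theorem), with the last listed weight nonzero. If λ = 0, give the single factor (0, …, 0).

In the fundamental-weight basis, λ has coordinates c = M·v (v = (-1060, -737, 51, -2011, -482, -897, 1148, 54)):
  c_1 = (0)·(-1060) + (0)·(-737) + (-2)·(51) + (0)·(-2011) + (-1)·(-482) + (0)·(-897) + 0·1148 + 0·54 = 380
  c_2 = (0)·(-1060) + (0)·(-737) + 1·51 + (0)·(-2011) + (0)·(-482) + (-1)·(-897) + 0·1148 + 0·54 = 948
  c_3 = (2)·(-1060) + (-1)·(-737) + 0·51 + (-1)·(-2011) + (0)·(-482) + (0)·(-897) + 0·1148 + 0·54 = 628
  c_4 = (1)·(-1060) + (-1)·(-737) + 0·51 + (-1)·(-2011) + (0)·(-482) + (0)·(-897) + 0·1148 + 2·54 = 1796
  c_5 = (0)·(-1060) + (0)·(-737) + 0·51 + (-1)·(-2011) + (0)·(-482) + (0)·(-897) + 0·1148 + 0·54 = 2011
  c_6 = (0)·(-1060) + (0)·(-737) + 0·51 + (0)·(-2011) + (0)·(-482) + (0)·(-897) + 1·1148 + 0·54 = 1148
  c_7 = (0)·(-1060) + (0)·(-737) + 0·51 + (0)·(-2011) + (0)·(-482) + (0)·(-897) + 0·1148 + 1·54 = 54
  c_8 = (1)·(-1060) + (-1)·(-737) + 0·51 + (-1)·(-2011) + (0)·(-482) + (1)·(-897) + 0·1148 + 2·54 = 899
p = 7; digits c_i = Σ_j d_{ij}·7^j, 0 ≤ d_{ij} < 7:
  c_1 = 380 = 2·7^0 + 5·7^1 + 0·7^2 + 1·7^3
  c_2 = 948 = 3·7^0 + 2·7^1 + 5·7^2 + 2·7^3
  c_3 = 628 = 5·7^0 + 5·7^1 + 5·7^2 + 1·7^3
  c_4 = 1796 = 4·7^0 + 4·7^1 + 1·7^2 + 5·7^3
  c_5 = 2011 = 2·7^0 + 0·7^1 + 6·7^2 + 5·7^3
  c_6 = 1148 = 0·7^0 + 3·7^1 + 2·7^2 + 3·7^3
  c_7 = 54 = 5·7^0 + 0·7^1 + 1·7^2
  c_8 = 899 = 3·7^0 + 2·7^1 + 4·7^2 + 2·7^3
λ_0 = (2, 3, 5, 4, 2, 0, 5, 3)
λ_1 = (5, 2, 5, 4, 0, 3, 0, 2)
λ_2 = (0, 5, 5, 1, 6, 2, 1, 4)
λ_3 = (1, 2, 1, 5, 5, 3, 0, 2)

((2, 3, 5, 4, 2, 0, 5, 3), (5, 2, 5, 4, 0, 3, 0, 2), (0, 5, 5, 1, 6, 2, 1, 4), (1, 2, 1, 5, 5, 3, 0, 2))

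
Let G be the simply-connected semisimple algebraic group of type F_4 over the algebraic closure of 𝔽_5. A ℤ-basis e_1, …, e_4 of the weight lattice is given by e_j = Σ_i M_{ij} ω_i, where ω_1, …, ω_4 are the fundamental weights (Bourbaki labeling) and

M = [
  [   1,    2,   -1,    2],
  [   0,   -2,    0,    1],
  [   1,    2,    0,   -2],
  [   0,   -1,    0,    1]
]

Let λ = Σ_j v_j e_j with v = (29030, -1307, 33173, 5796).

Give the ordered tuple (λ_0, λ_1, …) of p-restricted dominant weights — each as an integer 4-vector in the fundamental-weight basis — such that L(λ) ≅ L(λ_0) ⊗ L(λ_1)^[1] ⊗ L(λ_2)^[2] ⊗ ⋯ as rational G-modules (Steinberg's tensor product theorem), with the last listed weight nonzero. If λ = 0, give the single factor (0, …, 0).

In the fundamental-weight basis, λ has coordinates c = M·v (v = (29030, -1307, 33173, 5796)):
  c_1 = (1)·(29030) + (2)·(-1307) + (-1)·(33173) + (2)·(5796) = 4835
  c_2 = (0)·(29030) + (-2)·(-1307) + (0)·(33173) + (1)·(5796) = 8410
  c_3 = (1)·(29030) + (2)·(-1307) + (0)·(33173) + (-2)·(5796) = 14824
  c_4 = (0)·(29030) + (-1)·(-1307) + (0)·(33173) + (1)·(5796) = 7103
Writing each c_i in base p = 5:
  c_1 = 4835 = 0·5^0 + 2·5^1 + 3·5^2 + 3·5^3 + 2·5^4 + 1·5^5
  c_2 = 8410 = 0·5^0 + 2·5^1 + 1·5^2 + 2·5^3 + 3·5^4 + 2·5^5
  c_3 = 14824 = 4·5^0 + 4·5^1 + 2·5^2 + 3·5^3 + 3·5^4 + 4·5^5
  c_4 = 7103 = 3·5^0 + 0·5^1 + 4·5^2 + 1·5^3 + 1·5^4 + 2·5^5
λ_0 = (0, 0, 4, 3)
λ_1 = (2, 2, 4, 0)
λ_2 = (3, 1, 2, 4)
λ_3 = (3, 2, 3, 1)
λ_4 = (2, 3, 3, 1)
λ_5 = (1, 2, 4, 2)

((0, 0, 4, 3), (2, 2, 4, 0), (3, 1, 2, 4), (3, 2, 3, 1), (2, 3, 3, 1), (1, 2, 4, 2))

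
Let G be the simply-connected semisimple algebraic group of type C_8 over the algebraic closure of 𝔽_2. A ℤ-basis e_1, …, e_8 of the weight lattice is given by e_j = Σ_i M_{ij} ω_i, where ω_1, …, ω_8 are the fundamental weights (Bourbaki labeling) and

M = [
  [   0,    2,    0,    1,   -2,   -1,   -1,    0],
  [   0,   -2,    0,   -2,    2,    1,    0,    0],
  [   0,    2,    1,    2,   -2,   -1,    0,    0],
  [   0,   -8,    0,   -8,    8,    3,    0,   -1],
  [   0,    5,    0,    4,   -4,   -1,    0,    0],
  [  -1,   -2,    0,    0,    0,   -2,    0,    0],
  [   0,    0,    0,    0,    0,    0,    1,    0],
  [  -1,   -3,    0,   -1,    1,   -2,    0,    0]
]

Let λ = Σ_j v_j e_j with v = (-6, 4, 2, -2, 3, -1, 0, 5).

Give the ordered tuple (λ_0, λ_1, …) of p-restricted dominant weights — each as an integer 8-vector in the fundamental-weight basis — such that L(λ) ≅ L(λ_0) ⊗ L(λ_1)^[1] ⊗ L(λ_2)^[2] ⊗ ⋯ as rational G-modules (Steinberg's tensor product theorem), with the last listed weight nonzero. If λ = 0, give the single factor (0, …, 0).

In the fundamental-weight basis, λ has coordinates c = M·v (v = (-6, 4, 2, -2, 3, -1, 0, 5)):
  c_1 = (0)·(-6) + 2·4 + 0·2 + (1)·(-2) + (-2)·(3) + (-1)·(-1) + (-1)·(0) + 0·5 = 1
  c_2 = (0)·(-6) + (-2)·(4) + 0·2 + (-2)·(-2) + 2·3 + (1)·(-1) + 0·0 + 0·5 = 1
  c_3 = (0)·(-6) + 2·4 + 1·2 + (2)·(-2) + (-2)·(3) + (-1)·(-1) + 0·0 + 0·5 = 1
  c_4 = (0)·(-6) + (-8)·(4) + 0·2 + (-8)·(-2) + 8·3 + (3)·(-1) + 0·0 + (-1)·(5) = 0
  c_5 = (0)·(-6) + 5·4 + 0·2 + (4)·(-2) + (-4)·(3) + (-1)·(-1) + 0·0 + 0·5 = 1
  c_6 = (-1)·(-6) + (-2)·(4) + 0·2 + (0)·(-2) + 0·3 + (-2)·(-1) + 0·0 + 0·5 = 0
  c_7 = (0)·(-6) + 0·4 + 0·2 + (0)·(-2) + 0·3 + (0)·(-1) + 1·0 + 0·5 = 0
  c_8 = (-1)·(-6) + (-3)·(4) + 0·2 + (-1)·(-2) + 1·3 + (-2)·(-1) + 0·0 + 0·5 = 1
p = 2; digits c_i = Σ_j d_{ij}·2^j, 0 ≤ d_{ij} < 2:
  c_1 = 1 = 1·2^0
  c_2 = 1 = 1·2^0
  c_3 = 1 = 1·2^0
  c_4 = 0
  c_5 = 1 = 1·2^0
  c_6 = 0
  c_7 = 0
  c_8 = 1 = 1·2^0
p-restricted factor λ_0 = (1, 1, 1, 0, 1, 0, 0, 1)

((1, 1, 1, 0, 1, 0, 0, 1),)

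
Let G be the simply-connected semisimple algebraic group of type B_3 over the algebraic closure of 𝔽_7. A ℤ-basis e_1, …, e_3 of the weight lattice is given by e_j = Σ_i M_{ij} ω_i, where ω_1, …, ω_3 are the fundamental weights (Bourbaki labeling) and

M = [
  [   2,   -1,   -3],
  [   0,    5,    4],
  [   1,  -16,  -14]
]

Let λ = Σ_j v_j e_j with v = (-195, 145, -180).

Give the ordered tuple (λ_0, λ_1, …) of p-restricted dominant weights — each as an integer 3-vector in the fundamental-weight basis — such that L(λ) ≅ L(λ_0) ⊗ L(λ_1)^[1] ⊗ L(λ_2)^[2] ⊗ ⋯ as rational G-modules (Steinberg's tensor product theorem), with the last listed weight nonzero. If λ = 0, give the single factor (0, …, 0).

((5, 5, 5),)

ω-coordinates c = M·v, v = (-195, 145, -180):
  c_1 = (2)·(-195) + (-1)·(145) + (-3)·(-180) = 5
  c_2 = (0)·(-195) + (5)·(145) + (4)·(-180) = 5
  c_3 = (1)·(-195) + (-16)·(145) + (-14)·(-180) = 5
p = 7; digits c_i = Σ_j d_{ij}·7^j, 0 ≤ d_{ij} < 7:
  c_1 = 5 = 5·7^0
  c_2 = 5 = 5·7^0
  c_3 = 5 = 5·7^0
p-restricted factor λ_0 = (5, 5, 5)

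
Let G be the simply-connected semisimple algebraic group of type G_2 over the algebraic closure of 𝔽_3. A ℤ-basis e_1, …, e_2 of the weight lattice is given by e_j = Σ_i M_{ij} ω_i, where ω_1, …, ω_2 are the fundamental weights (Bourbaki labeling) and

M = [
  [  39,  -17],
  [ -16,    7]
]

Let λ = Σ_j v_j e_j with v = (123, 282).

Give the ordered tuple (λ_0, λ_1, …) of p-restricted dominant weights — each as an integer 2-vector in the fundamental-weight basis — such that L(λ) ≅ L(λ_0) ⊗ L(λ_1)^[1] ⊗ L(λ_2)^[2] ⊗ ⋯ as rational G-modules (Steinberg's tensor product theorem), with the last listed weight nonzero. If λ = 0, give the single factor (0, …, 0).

ω-coordinates c = M·v, v = (123, 282):
  c_1 = (39)·(123) + (-17)·(282) = 3
  c_2 = (-16)·(123) + (7)·(282) = 6
Writing each c_i in base p = 3:
  c_1 = 3 = 0·3^0 + 1·3^1
  c_2 = 6 = 0·3^0 + 2·3^1
λ_0 = (0, 0)
λ_1 = (1, 2)

((0, 0), (1, 2))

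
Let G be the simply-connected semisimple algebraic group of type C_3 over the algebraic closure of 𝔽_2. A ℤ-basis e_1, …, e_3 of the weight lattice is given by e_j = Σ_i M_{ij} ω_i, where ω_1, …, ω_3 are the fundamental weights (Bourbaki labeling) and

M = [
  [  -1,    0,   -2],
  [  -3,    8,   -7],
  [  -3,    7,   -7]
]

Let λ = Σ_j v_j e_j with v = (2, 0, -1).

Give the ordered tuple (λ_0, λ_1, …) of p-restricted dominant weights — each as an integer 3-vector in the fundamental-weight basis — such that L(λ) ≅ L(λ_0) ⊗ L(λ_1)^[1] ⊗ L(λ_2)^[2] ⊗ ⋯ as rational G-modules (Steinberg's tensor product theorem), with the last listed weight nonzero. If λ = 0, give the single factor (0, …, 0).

((0, 1, 1),)

Change of basis e → ω: c = M·v where v = (2, 0, -1):
  c_1 = (-1)·(2) + 0·0 + (-2)·(-1) = 0
  c_2 = (-3)·(2) + 8·0 + (-7)·(-1) = 1
  c_3 = (-3)·(2) + 7·0 + (-7)·(-1) = 1
Base-2 expansion of each c_i:
  c_1 = 0
  c_2 = 1 = 1·2^0
  c_3 = 1 = 1·2^0
Factor λ_0 = (0, 1, 1)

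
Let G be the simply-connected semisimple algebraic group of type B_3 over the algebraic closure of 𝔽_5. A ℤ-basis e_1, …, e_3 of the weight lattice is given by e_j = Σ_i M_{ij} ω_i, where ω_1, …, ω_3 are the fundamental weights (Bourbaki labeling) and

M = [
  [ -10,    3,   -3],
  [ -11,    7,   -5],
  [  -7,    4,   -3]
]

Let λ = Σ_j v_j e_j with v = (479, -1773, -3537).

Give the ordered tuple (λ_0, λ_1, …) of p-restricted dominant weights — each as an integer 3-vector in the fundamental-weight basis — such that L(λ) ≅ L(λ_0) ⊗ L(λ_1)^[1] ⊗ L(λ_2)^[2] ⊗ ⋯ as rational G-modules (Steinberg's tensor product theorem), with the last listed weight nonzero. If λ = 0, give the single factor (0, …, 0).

((2, 0, 1), (0, 1, 3), (0, 0, 1), (4, 0, 1))

ω-coordinates c = M·v, v = (479, -1773, -3537):
  c_1 = -10*479 + 3*-1773 + -3*-3537 = 502
  c_2 = -11*479 + 7*-1773 + -5*-3537 = 5
  c_3 = -7*479 + 4*-1773 + -3*-3537 = 166
p = 5; digits c_i = Σ_j d_{ij}·5^j, 0 ≤ d_{ij} < 5:
  c_1 = 502 = 2·5^0 + 0·5^1 + 0·5^2 + 4·5^3
  c_2 = 5 = 0·5^0 + 1·5^1
  c_3 = 166 = 1·5^0 + 3·5^1 + 1·5^2 + 1·5^3
p-restricted factor λ_0 = (2, 0, 1)
p-restricted factor λ_1 = (0, 1, 3)
p-restricted factor λ_2 = (0, 0, 1)
p-restricted factor λ_3 = (4, 0, 1)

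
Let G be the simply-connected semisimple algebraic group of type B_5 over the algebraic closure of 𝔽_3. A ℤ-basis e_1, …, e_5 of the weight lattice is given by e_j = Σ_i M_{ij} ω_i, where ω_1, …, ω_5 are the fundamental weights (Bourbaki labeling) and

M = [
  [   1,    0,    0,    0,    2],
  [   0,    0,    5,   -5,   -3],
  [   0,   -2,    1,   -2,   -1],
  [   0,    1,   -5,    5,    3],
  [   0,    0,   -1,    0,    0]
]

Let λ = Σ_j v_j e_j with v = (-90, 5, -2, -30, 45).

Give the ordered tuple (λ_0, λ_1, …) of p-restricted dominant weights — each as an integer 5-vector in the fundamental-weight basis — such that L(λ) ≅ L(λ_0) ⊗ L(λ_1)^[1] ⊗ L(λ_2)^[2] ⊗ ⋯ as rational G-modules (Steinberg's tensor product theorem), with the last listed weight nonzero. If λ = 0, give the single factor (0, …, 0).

((0, 2, 0, 0, 2), (0, 1, 1, 0, 0))

Compute c_i = Σ_j M_{ij} v_j with v = (-90, 5, -2, -30, 45):
  c_1 = (1)·(-90) + 0·5 + (0)·(-2) + (0)·(-30) + 2·45 = 0
  c_2 = (0)·(-90) + 0·5 + (5)·(-2) + (-5)·(-30) + (-3)·(45) = 5
  c_3 = (0)·(-90) + (-2)·(5) + (1)·(-2) + (-2)·(-30) + (-1)·(45) = 3
  c_4 = (0)·(-90) + 1·5 + (-5)·(-2) + (5)·(-30) + 3·45 = 0
  c_5 = (0)·(-90) + 0·5 + (-1)·(-2) + (0)·(-30) + 0·45 = 2
Base-3 expansion of each c_i:
  c_1 = 0
  c_2 = 5 = 2·3^0 + 1·3^1
  c_3 = 3 = 0·3^0 + 1·3^1
  c_4 = 0
  c_5 = 2 = 2·3^0
p-restricted factor λ_0 = (0, 2, 0, 0, 2)
p-restricted factor λ_1 = (0, 1, 1, 0, 0)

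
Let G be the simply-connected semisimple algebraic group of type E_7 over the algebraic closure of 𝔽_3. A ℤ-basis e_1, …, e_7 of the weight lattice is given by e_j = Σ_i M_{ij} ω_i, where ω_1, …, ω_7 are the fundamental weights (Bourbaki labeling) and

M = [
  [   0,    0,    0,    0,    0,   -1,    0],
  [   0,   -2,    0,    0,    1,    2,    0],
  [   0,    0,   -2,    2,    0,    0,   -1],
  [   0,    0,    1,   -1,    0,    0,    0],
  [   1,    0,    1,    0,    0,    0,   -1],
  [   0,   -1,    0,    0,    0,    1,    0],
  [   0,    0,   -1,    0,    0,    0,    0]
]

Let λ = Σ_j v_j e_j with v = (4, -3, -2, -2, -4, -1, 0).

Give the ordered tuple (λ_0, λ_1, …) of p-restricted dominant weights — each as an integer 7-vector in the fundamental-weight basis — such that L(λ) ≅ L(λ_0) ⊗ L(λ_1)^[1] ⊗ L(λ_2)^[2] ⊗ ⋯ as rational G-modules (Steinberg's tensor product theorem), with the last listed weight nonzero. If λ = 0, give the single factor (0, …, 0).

Converting to the ω-basis (c_i = row i of M dotted with v = (4, -3, -2, -2, -4, -1, 0)):
  c_1 = 0*4 + 0*-3 + 0*-2 + 0*-2 + 0*-4 + -1*-1 + 0*0 = 1
  c_2 = 0*4 + -2*-3 + 0*-2 + 0*-2 + 1*-4 + 2*-1 + 0*0 = 0
  c_3 = 0*4 + 0*-3 + -2*-2 + 2*-2 + 0*-4 + 0*-1 + -1*0 = 0
  c_4 = 0*4 + 0*-3 + 1*-2 + -1*-2 + 0*-4 + 0*-1 + 0*0 = 0
  c_5 = 1*4 + 0*-3 + 1*-2 + 0*-2 + 0*-4 + 0*-1 + -1*0 = 2
  c_6 = 0*4 + -1*-3 + 0*-2 + 0*-2 + 0*-4 + 1*-1 + 0*0 = 2
  c_7 = 0*4 + 0*-3 + -1*-2 + 0*-2 + 0*-4 + 0*-1 + 0*0 = 2
Expand coordinatewise in base 3:
  c_1 = 1 = 1·3^0
  c_2 = 0
  c_3 = 0
  c_4 = 0
  c_5 = 2 = 2·3^0
  c_6 = 2 = 2·3^0
  c_7 = 2 = 2·3^0
Factor λ_0 = (1, 0, 0, 0, 2, 2, 2)

((1, 0, 0, 0, 2, 2, 2),)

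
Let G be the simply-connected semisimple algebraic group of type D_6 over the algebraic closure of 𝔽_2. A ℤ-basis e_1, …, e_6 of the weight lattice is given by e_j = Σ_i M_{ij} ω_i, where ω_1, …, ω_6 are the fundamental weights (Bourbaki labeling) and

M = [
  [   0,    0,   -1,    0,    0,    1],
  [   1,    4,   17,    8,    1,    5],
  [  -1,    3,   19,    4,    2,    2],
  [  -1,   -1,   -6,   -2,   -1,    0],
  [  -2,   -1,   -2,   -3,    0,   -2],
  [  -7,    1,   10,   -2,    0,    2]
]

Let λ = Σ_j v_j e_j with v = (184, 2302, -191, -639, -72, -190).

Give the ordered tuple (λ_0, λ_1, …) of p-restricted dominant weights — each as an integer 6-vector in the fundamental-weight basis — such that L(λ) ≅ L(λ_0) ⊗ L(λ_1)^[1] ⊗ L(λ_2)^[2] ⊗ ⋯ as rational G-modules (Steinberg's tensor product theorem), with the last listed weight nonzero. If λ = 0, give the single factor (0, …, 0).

Compute c_i = Σ_j M_{ij} v_j with v = (184, 2302, -191, -639, -72, -190):
  c_1 = 0·184 + 0·2302 + (-1)·(-191) + (0)·(-639) + (0)·(-72) + (1)·(-190) = 1
  c_2 = 1·184 + 4·2302 + (17)·(-191) + (8)·(-639) + (1)·(-72) + (5)·(-190) = 11
  c_3 = (-1)·(184) + 3·2302 + (19)·(-191) + (4)·(-639) + (2)·(-72) + (2)·(-190) = 13
  c_4 = (-1)·(184) + (-1)·(2302) + (-6)·(-191) + (-2)·(-639) + (-1)·(-72) + (0)·(-190) = 10
  c_5 = (-2)·(184) + (-1)·(2302) + (-2)·(-191) + (-3)·(-639) + (0)·(-72) + (-2)·(-190) = 9
  c_6 = (-7)·(184) + 1·2302 + (10)·(-191) + (-2)·(-639) + (0)·(-72) + (2)·(-190) = 2
Base-2 expansion of each c_i:
  c_1 = 1 = 1·2^0
  c_2 = 11 = 1·2^0 + 1·2^1 + 0·2^2 + 1·2^3
  c_3 = 13 = 1·2^0 + 0·2^1 + 1·2^2 + 1·2^3
  c_4 = 10 = 0·2^0 + 1·2^1 + 0·2^2 + 1·2^3
  c_5 = 9 = 1·2^0 + 0·2^1 + 0·2^2 + 1·2^3
  c_6 = 2 = 0·2^0 + 1·2^1
Factor λ_0 = (1, 1, 1, 0, 1, 0)
Factor λ_1 = (0, 1, 0, 1, 0, 1)
Factor λ_2 = (0, 0, 1, 0, 0, 0)
Factor λ_3 = (0, 1, 1, 1, 1, 0)

((1, 1, 1, 0, 1, 0), (0, 1, 0, 1, 0, 1), (0, 0, 1, 0, 0, 0), (0, 1, 1, 1, 1, 0))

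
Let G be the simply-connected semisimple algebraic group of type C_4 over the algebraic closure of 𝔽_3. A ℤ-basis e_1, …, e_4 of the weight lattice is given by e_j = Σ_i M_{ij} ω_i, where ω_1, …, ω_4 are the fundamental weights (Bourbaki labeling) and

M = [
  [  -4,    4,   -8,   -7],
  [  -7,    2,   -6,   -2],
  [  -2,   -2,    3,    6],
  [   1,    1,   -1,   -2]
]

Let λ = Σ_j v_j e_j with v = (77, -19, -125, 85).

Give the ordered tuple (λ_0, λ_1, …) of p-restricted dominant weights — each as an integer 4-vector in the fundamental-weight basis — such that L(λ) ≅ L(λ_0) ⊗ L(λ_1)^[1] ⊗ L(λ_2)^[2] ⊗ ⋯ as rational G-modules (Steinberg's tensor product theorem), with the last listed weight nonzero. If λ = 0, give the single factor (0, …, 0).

Converting to the ω-basis (c_i = row i of M dotted with v = (77, -19, -125, 85)):
  c_1 = (-4)·(77) + (4)·(-19) + (-8)·(-125) + (-7)·(85) = 21
  c_2 = (-7)·(77) + (2)·(-19) + (-6)·(-125) + (-2)·(85) = 3
  c_3 = (-2)·(77) + (-2)·(-19) + (3)·(-125) + 6·85 = 19
  c_4 = 1·77 + (1)·(-19) + (-1)·(-125) + (-2)·(85) = 13
p = 3; digits c_i = Σ_j d_{ij}·3^j, 0 ≤ d_{ij} < 3:
  c_1 = 21 = 0·3^0 + 1·3^1 + 2·3^2
  c_2 = 3 = 0·3^0 + 1·3^1
  c_3 = 19 = 1·3^0 + 0·3^1 + 2·3^2
  c_4 = 13 = 1·3^0 + 1·3^1 + 1·3^2
Factor λ_0 = (0, 0, 1, 1)
Factor λ_1 = (1, 1, 0, 1)
Factor λ_2 = (2, 0, 2, 1)

((0, 0, 1, 1), (1, 1, 0, 1), (2, 0, 2, 1))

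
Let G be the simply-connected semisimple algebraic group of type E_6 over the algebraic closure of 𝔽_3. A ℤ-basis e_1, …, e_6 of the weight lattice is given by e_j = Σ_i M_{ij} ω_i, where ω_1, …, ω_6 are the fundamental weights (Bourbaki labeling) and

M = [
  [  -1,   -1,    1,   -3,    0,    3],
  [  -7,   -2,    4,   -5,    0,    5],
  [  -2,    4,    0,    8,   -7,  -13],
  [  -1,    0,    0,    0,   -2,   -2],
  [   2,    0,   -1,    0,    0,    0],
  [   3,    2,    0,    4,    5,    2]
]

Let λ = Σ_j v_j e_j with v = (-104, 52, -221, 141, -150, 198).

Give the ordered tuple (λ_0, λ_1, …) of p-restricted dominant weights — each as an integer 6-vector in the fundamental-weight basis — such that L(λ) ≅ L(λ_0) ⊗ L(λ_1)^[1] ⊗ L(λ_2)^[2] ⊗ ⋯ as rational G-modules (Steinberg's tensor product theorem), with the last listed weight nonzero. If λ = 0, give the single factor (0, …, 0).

((2, 1, 2, 2, 1, 2), (0, 2, 0, 2, 1, 0), (0, 2, 2, 0, 1, 0))

Compute c_i = Σ_j M_{ij} v_j with v = (-104, 52, -221, 141, -150, 198):
  c_1 = -1*-104 + -1*52 + 1*-221 + -3*141 + 0*-150 + 3*198 = 2
  c_2 = -7*-104 + -2*52 + 4*-221 + -5*141 + 0*-150 + 5*198 = 25
  c_3 = -2*-104 + 4*52 + 0*-221 + 8*141 + -7*-150 + -13*198 = 20
  c_4 = -1*-104 + 0*52 + 0*-221 + 0*141 + -2*-150 + -2*198 = 8
  c_5 = 2*-104 + 0*52 + -1*-221 + 0*141 + 0*-150 + 0*198 = 13
  c_6 = 3*-104 + 2*52 + 0*-221 + 4*141 + 5*-150 + 2*198 = 2
p = 3; digits c_i = Σ_j d_{ij}·3^j, 0 ≤ d_{ij} < 3:
  c_1 = 2 = 2·3^0
  c_2 = 25 = 1·3^0 + 2·3^1 + 2·3^2
  c_3 = 20 = 2·3^0 + 0·3^1 + 2·3^2
  c_4 = 8 = 2·3^0 + 2·3^1
  c_5 = 13 = 1·3^0 + 1·3^1 + 1·3^2
  c_6 = 2 = 2·3^0
p-restricted factor λ_0 = (2, 1, 2, 2, 1, 2)
p-restricted factor λ_1 = (0, 2, 0, 2, 1, 0)
p-restricted factor λ_2 = (0, 2, 2, 0, 1, 0)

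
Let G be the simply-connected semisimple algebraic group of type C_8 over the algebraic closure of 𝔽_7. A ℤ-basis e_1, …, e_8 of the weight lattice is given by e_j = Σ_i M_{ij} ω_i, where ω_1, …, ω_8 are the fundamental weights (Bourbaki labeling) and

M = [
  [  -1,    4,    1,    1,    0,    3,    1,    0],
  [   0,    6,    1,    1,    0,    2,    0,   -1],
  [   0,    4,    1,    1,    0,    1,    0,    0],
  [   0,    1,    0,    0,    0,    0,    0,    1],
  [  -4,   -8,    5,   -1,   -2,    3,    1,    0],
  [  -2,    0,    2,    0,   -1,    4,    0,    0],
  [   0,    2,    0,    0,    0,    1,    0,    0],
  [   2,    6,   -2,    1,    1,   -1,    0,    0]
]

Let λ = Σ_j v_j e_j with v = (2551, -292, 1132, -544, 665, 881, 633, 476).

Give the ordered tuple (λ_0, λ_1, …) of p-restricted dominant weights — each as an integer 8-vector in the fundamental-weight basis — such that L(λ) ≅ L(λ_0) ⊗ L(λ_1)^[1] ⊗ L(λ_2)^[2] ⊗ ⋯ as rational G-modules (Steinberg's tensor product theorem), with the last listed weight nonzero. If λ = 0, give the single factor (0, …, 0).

Change of basis e → ω: c = M·v where v = (2551, -292, 1132, -544, 665, 881, 633, 476):
  c_1 = -1*2551 + 4*-292 + 1*1132 + 1*-544 + 0*665 + 3*881 + 1*633 + 0*476 = 145
  c_2 = 0*2551 + 6*-292 + 1*1132 + 1*-544 + 0*665 + 2*881 + 0*633 + -1*476 = 122
  c_3 = 0*2551 + 4*-292 + 1*1132 + 1*-544 + 0*665 + 1*881 + 0*633 + 0*476 = 301
  c_4 = 0*2551 + 1*-292 + 0*1132 + 0*-544 + 0*665 + 0*881 + 0*633 + 1*476 = 184
  c_5 = -4*2551 + -8*-292 + 5*1132 + -1*-544 + -2*665 + 3*881 + 1*633 + 0*476 = 282
  c_6 = -2*2551 + 0*-292 + 2*1132 + 0*-544 + -1*665 + 4*881 + 0*633 + 0*476 = 21
  c_7 = 0*2551 + 2*-292 + 0*1132 + 0*-544 + 0*665 + 1*881 + 0*633 + 0*476 = 297
  c_8 = 2*2551 + 6*-292 + -2*1132 + 1*-544 + 1*665 + -1*881 + 0*633 + 0*476 = 326
Expand coordinatewise in base 7:
  c_1 = 145 = 5·7^0 + 6·7^1 + 2·7^2
  c_2 = 122 = 3·7^0 + 3·7^1 + 2·7^2
  c_3 = 301 = 0·7^0 + 1·7^1 + 6·7^2
  c_4 = 184 = 2·7^0 + 5·7^1 + 3·7^2
  c_5 = 282 = 2·7^0 + 5·7^1 + 5·7^2
  c_6 = 21 = 0·7^0 + 3·7^1
  c_7 = 297 = 3·7^0 + 0·7^1 + 6·7^2
  c_8 = 326 = 4·7^0 + 4·7^1 + 6·7^2
λ_0 = (5, 3, 0, 2, 2, 0, 3, 4)
λ_1 = (6, 3, 1, 5, 5, 3, 0, 4)
λ_2 = (2, 2, 6, 3, 5, 0, 6, 6)

((5, 3, 0, 2, 2, 0, 3, 4), (6, 3, 1, 5, 5, 3, 0, 4), (2, 2, 6, 3, 5, 0, 6, 6))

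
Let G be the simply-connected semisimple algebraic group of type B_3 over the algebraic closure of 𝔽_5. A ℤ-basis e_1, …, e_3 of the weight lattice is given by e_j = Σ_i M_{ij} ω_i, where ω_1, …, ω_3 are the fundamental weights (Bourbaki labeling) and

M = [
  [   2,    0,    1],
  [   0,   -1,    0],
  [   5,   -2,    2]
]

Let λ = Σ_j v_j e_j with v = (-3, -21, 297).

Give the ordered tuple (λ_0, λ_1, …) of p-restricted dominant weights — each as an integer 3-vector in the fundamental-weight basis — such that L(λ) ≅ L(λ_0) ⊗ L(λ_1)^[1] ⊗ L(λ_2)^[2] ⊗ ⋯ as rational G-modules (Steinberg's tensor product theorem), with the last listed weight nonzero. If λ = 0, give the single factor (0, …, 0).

((1, 1, 1), (3, 4, 4), (1, 0, 4), (2, 0, 4))

Change of basis e → ω: c = M·v where v = (-3, -21, 297):
  c_1 = 2*-3 + 0*-21 + 1*297 = 291
  c_2 = 0*-3 + -1*-21 + 0*297 = 21
  c_3 = 5*-3 + -2*-21 + 2*297 = 621
Base-5 expansion of each c_i:
  c_1 = 291 = 1·5^0 + 3·5^1 + 1·5^2 + 2·5^3
  c_2 = 21 = 1·5^0 + 4·5^1
  c_3 = 621 = 1·5^0 + 4·5^1 + 4·5^2 + 4·5^3
p-restricted factor λ_0 = (1, 1, 1)
p-restricted factor λ_1 = (3, 4, 4)
p-restricted factor λ_2 = (1, 0, 4)
p-restricted factor λ_3 = (2, 0, 4)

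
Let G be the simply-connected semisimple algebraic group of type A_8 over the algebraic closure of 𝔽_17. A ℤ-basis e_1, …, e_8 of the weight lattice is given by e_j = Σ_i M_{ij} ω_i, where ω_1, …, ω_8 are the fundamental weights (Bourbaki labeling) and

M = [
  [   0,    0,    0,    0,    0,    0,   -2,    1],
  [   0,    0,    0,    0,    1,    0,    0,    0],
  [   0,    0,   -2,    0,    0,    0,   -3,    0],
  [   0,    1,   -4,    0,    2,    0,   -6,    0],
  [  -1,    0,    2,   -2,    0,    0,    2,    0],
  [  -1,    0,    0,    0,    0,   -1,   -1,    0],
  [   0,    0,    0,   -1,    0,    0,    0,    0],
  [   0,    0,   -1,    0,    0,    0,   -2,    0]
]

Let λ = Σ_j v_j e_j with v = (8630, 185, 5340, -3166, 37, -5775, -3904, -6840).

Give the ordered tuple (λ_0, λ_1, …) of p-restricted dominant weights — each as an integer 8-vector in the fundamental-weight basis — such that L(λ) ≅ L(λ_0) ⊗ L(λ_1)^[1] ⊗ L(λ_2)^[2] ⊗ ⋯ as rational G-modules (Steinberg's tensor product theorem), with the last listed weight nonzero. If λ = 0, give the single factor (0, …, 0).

((16, 3, 12, 11, 13, 12, 4, 3), (5, 2, 9, 0, 16, 10, 16, 9), (3, 0, 3, 8, 1, 3, 10, 8))

Compute c_i = Σ_j M_{ij} v_j with v = (8630, 185, 5340, -3166, 37, -5775, -3904, -6840):
  c_1 = 0·8630 + 0·185 + 0·5340 + (0)·(-3166) + 0·37 + (0)·(-5775) + (-2)·(-3904) + (1)·(-6840) = 968
  c_2 = 0·8630 + 0·185 + 0·5340 + (0)·(-3166) + 1·37 + (0)·(-5775) + (0)·(-3904) + (0)·(-6840) = 37
  c_3 = 0·8630 + 0·185 + (-2)·(5340) + (0)·(-3166) + 0·37 + (0)·(-5775) + (-3)·(-3904) + (0)·(-6840) = 1032
  c_4 = 0·8630 + 1·185 + (-4)·(5340) + (0)·(-3166) + 2·37 + (0)·(-5775) + (-6)·(-3904) + (0)·(-6840) = 2323
  c_5 = (-1)·(8630) + 0·185 + 2·5340 + (-2)·(-3166) + 0·37 + (0)·(-5775) + (2)·(-3904) + (0)·(-6840) = 574
  c_6 = (-1)·(8630) + 0·185 + 0·5340 + (0)·(-3166) + 0·37 + (-1)·(-5775) + (-1)·(-3904) + (0)·(-6840) = 1049
  c_7 = 0·8630 + 0·185 + 0·5340 + (-1)·(-3166) + 0·37 + (0)·(-5775) + (0)·(-3904) + (0)·(-6840) = 3166
  c_8 = 0·8630 + 0·185 + (-1)·(5340) + (0)·(-3166) + 0·37 + (0)·(-5775) + (-2)·(-3904) + (0)·(-6840) = 2468
Base-17 expansion of each c_i:
  c_1 = 968 = 16·17^0 + 5·17^1 + 3·17^2
  c_2 = 37 = 3·17^0 + 2·17^1
  c_3 = 1032 = 12·17^0 + 9·17^1 + 3·17^2
  c_4 = 2323 = 11·17^0 + 0·17^1 + 8·17^2
  c_5 = 574 = 13·17^0 + 16·17^1 + 1·17^2
  c_6 = 1049 = 12·17^0 + 10·17^1 + 3·17^2
  c_7 = 3166 = 4·17^0 + 16·17^1 + 10·17^2
  c_8 = 2468 = 3·17^0 + 9·17^1 + 8·17^2
p-restricted factor λ_0 = (16, 3, 12, 11, 13, 12, 4, 3)
p-restricted factor λ_1 = (5, 2, 9, 0, 16, 10, 16, 9)
p-restricted factor λ_2 = (3, 0, 3, 8, 1, 3, 10, 8)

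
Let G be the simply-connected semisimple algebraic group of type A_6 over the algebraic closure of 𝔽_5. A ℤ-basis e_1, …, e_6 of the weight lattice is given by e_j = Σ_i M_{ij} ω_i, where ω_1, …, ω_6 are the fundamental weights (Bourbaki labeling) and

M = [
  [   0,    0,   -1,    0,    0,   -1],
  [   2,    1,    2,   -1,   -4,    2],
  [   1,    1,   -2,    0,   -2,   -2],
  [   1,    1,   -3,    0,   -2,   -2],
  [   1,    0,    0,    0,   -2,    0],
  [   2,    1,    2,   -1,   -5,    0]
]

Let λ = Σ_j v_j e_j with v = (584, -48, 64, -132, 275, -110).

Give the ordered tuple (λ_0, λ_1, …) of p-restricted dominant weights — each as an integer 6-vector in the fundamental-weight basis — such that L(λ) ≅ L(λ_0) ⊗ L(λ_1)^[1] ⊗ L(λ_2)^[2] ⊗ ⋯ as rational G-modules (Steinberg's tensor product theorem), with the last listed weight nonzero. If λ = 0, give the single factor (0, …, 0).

((1, 0, 3, 4, 4, 0), (4, 2, 0, 2, 1, 1), (1, 2, 3, 0, 1, 0))

Converting to the ω-basis (c_i = row i of M dotted with v = (584, -48, 64, -132, 275, -110)):
  c_1 = 0*584 + 0*-48 + -1*64 + 0*-132 + 0*275 + -1*-110 = 46
  c_2 = 2*584 + 1*-48 + 2*64 + -1*-132 + -4*275 + 2*-110 = 60
  c_3 = 1*584 + 1*-48 + -2*64 + 0*-132 + -2*275 + -2*-110 = 78
  c_4 = 1*584 + 1*-48 + -3*64 + 0*-132 + -2*275 + -2*-110 = 14
  c_5 = 1*584 + 0*-48 + 0*64 + 0*-132 + -2*275 + 0*-110 = 34
  c_6 = 2*584 + 1*-48 + 2*64 + -1*-132 + -5*275 + 0*-110 = 5
Writing each c_i in base p = 5:
  c_1 = 46 = 1·5^0 + 4·5^1 + 1·5^2
  c_2 = 60 = 0·5^0 + 2·5^1 + 2·5^2
  c_3 = 78 = 3·5^0 + 0·5^1 + 3·5^2
  c_4 = 14 = 4·5^0 + 2·5^1
  c_5 = 34 = 4·5^0 + 1·5^1 + 1·5^2
  c_6 = 5 = 0·5^0 + 1·5^1
λ_0 = (1, 0, 3, 4, 4, 0)
λ_1 = (4, 2, 0, 2, 1, 1)
λ_2 = (1, 2, 3, 0, 1, 0)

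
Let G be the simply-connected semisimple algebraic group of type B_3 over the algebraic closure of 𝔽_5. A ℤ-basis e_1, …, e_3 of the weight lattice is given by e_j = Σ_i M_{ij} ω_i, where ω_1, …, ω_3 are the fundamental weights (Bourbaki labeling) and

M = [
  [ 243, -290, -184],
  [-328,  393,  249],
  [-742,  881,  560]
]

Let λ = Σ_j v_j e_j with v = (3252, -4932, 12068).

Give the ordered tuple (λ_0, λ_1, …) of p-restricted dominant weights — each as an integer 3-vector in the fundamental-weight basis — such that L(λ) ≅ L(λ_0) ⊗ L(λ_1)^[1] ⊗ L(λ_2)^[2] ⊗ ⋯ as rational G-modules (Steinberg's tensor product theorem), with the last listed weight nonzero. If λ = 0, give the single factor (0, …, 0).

Converting to the ω-basis (c_i = row i of M dotted with v = (3252, -4932, 12068)):
  c_1 = (243)·(3252) + (-290)·(-4932) + (-184)·(12068) = 4
  c_2 = (-328)·(3252) + (393)·(-4932) + (249)·(12068) = 0
  c_3 = (-742)·(3252) + (881)·(-4932) + (560)·(12068) = 4
p = 5; digits c_i = Σ_j d_{ij}·5^j, 0 ≤ d_{ij} < 5:
  c_1 = 4 = 4·5^0
  c_2 = 0
  c_3 = 4 = 4·5^0
Factor λ_0 = (4, 0, 4)

((4, 0, 4),)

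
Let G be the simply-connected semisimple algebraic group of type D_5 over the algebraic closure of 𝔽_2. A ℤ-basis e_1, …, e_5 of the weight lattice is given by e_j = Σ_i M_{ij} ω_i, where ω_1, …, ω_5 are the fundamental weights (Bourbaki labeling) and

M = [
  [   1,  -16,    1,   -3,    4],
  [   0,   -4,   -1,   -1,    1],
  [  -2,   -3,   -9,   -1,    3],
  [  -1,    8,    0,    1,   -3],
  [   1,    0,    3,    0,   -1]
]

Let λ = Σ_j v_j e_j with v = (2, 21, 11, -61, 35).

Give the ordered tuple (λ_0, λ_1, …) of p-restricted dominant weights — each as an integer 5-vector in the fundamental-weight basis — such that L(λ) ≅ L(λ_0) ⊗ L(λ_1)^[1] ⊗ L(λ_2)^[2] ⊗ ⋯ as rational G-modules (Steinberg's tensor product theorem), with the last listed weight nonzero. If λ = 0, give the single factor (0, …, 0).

((0, 1, 0, 0, 0),)

ω-coordinates c = M·v, v = (2, 21, 11, -61, 35):
  c_1 = 1·2 + (-16)·(21) + 1·11 + (-3)·(-61) + 4·35 = 0
  c_2 = 0·2 + (-4)·(21) + (-1)·(11) + (-1)·(-61) + 1·35 = 1
  c_3 = (-2)·(2) + (-3)·(21) + (-9)·(11) + (-1)·(-61) + 3·35 = 0
  c_4 = (-1)·(2) + 8·21 + 0·11 + (1)·(-61) + (-3)·(35) = 0
  c_5 = 1·2 + 0·21 + 3·11 + (0)·(-61) + (-1)·(35) = 0
p = 2; digits c_i = Σ_j d_{ij}·2^j, 0 ≤ d_{ij} < 2:
  c_1 = 0
  c_2 = 1 = 1·2^0
  c_3 = 0
  c_4 = 0
  c_5 = 0
λ_0 = (0, 1, 0, 0, 0)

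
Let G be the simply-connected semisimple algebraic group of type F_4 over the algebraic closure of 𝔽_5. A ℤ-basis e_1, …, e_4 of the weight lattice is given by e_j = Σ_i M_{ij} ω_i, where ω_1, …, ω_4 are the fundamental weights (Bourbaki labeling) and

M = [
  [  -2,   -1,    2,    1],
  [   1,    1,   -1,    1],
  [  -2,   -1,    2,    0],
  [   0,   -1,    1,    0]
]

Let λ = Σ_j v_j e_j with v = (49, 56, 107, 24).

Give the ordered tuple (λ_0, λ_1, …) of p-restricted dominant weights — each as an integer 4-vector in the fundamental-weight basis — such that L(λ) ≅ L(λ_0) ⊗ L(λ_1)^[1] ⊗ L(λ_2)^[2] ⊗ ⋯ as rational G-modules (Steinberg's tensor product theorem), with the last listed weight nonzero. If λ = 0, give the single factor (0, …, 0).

In the fundamental-weight basis, λ has coordinates c = M·v (v = (49, 56, 107, 24)):
  c_1 = (-2)·(49) + (-1)·(56) + (2)·(107) + (1)·(24) = 84
  c_2 = (1)·(49) + (1)·(56) + (-1)·(107) + (1)·(24) = 22
  c_3 = (-2)·(49) + (-1)·(56) + (2)·(107) + (0)·(24) = 60
  c_4 = (0)·(49) + (-1)·(56) + (1)·(107) + (0)·(24) = 51
Expand coordinatewise in base 5:
  c_1 = 84 = 4·5^0 + 1·5^1 + 3·5^2
  c_2 = 22 = 2·5^0 + 4·5^1
  c_3 = 60 = 0·5^0 + 2·5^1 + 2·5^2
  c_4 = 51 = 1·5^0 + 0·5^1 + 2·5^2
λ_0 = (4, 2, 0, 1)
λ_1 = (1, 4, 2, 0)
λ_2 = (3, 0, 2, 2)

((4, 2, 0, 1), (1, 4, 2, 0), (3, 0, 2, 2))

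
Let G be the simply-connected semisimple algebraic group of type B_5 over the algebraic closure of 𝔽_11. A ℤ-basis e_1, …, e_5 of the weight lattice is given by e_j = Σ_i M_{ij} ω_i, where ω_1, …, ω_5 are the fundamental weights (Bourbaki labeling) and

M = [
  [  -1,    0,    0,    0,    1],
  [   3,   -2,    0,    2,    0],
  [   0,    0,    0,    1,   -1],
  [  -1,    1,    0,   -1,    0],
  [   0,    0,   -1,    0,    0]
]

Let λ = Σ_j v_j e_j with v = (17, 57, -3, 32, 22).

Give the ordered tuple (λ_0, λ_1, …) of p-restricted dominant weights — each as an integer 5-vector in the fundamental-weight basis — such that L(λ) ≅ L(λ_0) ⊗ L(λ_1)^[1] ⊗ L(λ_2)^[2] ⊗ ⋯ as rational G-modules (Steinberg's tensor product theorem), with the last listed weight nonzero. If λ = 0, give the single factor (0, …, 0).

((5, 1, 10, 8, 3),)

Converting to the ω-basis (c_i = row i of M dotted with v = (17, 57, -3, 32, 22)):
  c_1 = (-1)·(17) + 0·57 + (0)·(-3) + 0·32 + 1·22 = 5
  c_2 = 3·17 + (-2)·(57) + (0)·(-3) + 2·32 + 0·22 = 1
  c_3 = 0·17 + 0·57 + (0)·(-3) + 1·32 + (-1)·(22) = 10
  c_4 = (-1)·(17) + 1·57 + (0)·(-3) + (-1)·(32) + 0·22 = 8
  c_5 = 0·17 + 0·57 + (-1)·(-3) + 0·32 + 0·22 = 3
Expand coordinatewise in base 11:
  c_1 = 5 = 5·11^0
  c_2 = 1 = 1·11^0
  c_3 = 10 = 10·11^0
  c_4 = 8 = 8·11^0
  c_5 = 3 = 3·11^0
p-restricted factor λ_0 = (5, 1, 10, 8, 3)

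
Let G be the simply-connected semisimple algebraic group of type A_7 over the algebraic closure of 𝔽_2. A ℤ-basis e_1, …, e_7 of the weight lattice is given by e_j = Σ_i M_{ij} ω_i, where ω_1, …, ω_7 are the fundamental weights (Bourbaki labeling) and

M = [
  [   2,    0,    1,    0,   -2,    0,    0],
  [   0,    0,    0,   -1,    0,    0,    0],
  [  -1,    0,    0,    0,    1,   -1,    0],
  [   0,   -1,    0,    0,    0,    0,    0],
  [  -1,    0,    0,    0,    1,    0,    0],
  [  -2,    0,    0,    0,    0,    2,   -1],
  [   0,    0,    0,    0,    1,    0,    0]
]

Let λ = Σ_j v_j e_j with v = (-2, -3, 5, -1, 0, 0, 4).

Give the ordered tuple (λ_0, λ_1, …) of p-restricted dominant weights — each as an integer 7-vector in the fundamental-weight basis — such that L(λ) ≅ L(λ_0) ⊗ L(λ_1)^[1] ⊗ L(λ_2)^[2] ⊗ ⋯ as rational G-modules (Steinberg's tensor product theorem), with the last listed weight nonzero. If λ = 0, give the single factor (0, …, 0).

((1, 1, 0, 1, 0, 0, 0), (0, 0, 1, 1, 1, 0, 0))

Change of basis e → ω: c = M·v where v = (-2, -3, 5, -1, 0, 0, 4):
  c_1 = (2)·(-2) + (0)·(-3) + 1·5 + (0)·(-1) + (-2)·(0) + 0·0 + 0·4 = 1
  c_2 = (0)·(-2) + (0)·(-3) + 0·5 + (-1)·(-1) + 0·0 + 0·0 + 0·4 = 1
  c_3 = (-1)·(-2) + (0)·(-3) + 0·5 + (0)·(-1) + 1·0 + (-1)·(0) + 0·4 = 2
  c_4 = (0)·(-2) + (-1)·(-3) + 0·5 + (0)·(-1) + 0·0 + 0·0 + 0·4 = 3
  c_5 = (-1)·(-2) + (0)·(-3) + 0·5 + (0)·(-1) + 1·0 + 0·0 + 0·4 = 2
  c_6 = (-2)·(-2) + (0)·(-3) + 0·5 + (0)·(-1) + 0·0 + 2·0 + (-1)·(4) = 0
  c_7 = (0)·(-2) + (0)·(-3) + 0·5 + (0)·(-1) + 1·0 + 0·0 + 0·4 = 0
Base-2 expansion of each c_i:
  c_1 = 1 = 1·2^0
  c_2 = 1 = 1·2^0
  c_3 = 2 = 0·2^0 + 1·2^1
  c_4 = 3 = 1·2^0 + 1·2^1
  c_5 = 2 = 0·2^0 + 1·2^1
  c_6 = 0
  c_7 = 0
Factor λ_0 = (1, 1, 0, 1, 0, 0, 0)
Factor λ_1 = (0, 0, 1, 1, 1, 0, 0)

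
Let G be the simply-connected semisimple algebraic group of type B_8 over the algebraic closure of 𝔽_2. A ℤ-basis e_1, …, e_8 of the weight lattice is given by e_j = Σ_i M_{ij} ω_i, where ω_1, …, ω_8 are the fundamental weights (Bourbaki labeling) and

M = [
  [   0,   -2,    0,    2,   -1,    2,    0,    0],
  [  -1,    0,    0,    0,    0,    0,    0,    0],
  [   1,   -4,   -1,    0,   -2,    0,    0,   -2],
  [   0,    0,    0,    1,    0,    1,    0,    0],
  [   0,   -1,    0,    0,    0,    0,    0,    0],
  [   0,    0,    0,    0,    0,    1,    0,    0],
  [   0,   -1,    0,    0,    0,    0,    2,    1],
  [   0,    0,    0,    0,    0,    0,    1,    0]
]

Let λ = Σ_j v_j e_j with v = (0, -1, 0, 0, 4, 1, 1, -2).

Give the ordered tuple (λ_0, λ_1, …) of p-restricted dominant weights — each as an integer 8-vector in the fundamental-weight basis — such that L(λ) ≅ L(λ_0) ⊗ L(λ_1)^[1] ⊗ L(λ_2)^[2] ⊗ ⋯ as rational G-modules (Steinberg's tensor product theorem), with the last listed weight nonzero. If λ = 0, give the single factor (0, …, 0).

((0, 0, 0, 1, 1, 1, 1, 1),)

Change of basis e → ω: c = M·v where v = (0, -1, 0, 0, 4, 1, 1, -2):
  c_1 = 0·0 + (-2)·(-1) + 0·0 + 2·0 + (-1)·(4) + 2·1 + 0·1 + (0)·(-2) = 0
  c_2 = (-1)·(0) + (0)·(-1) + 0·0 + 0·0 + 0·4 + 0·1 + 0·1 + (0)·(-2) = 0
  c_3 = 1·0 + (-4)·(-1) + (-1)·(0) + 0·0 + (-2)·(4) + 0·1 + 0·1 + (-2)·(-2) = 0
  c_4 = 0·0 + (0)·(-1) + 0·0 + 1·0 + 0·4 + 1·1 + 0·1 + (0)·(-2) = 1
  c_5 = 0·0 + (-1)·(-1) + 0·0 + 0·0 + 0·4 + 0·1 + 0·1 + (0)·(-2) = 1
  c_6 = 0·0 + (0)·(-1) + 0·0 + 0·0 + 0·4 + 1·1 + 0·1 + (0)·(-2) = 1
  c_7 = 0·0 + (-1)·(-1) + 0·0 + 0·0 + 0·4 + 0·1 + 2·1 + (1)·(-2) = 1
  c_8 = 0·0 + (0)·(-1) + 0·0 + 0·0 + 0·4 + 0·1 + 1·1 + (0)·(-2) = 1
Writing each c_i in base p = 2:
  c_1 = 0
  c_2 = 0
  c_3 = 0
  c_4 = 1 = 1·2^0
  c_5 = 1 = 1·2^0
  c_6 = 1 = 1·2^0
  c_7 = 1 = 1·2^0
  c_8 = 1 = 1·2^0
λ_0 = (0, 0, 0, 1, 1, 1, 1, 1)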